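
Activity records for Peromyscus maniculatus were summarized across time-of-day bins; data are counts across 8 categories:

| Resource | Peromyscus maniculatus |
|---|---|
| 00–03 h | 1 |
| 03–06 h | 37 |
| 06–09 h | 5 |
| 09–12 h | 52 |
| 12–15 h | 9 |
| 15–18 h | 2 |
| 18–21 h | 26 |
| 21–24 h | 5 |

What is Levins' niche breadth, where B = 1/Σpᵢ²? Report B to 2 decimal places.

3.84

Proportions for Peromyscus maniculatus (n=137): 1/137=0.0073, 37/137=0.2701, 5/137=0.0365, 52/137=0.3796, 9/137=0.0657, 2/137=0.0146, 26/137=0.1898, 5/137=0.0365
Σpᵢ² = 0.0073² + 0.2701² + 0.0365² + 0.3796² + 0.0657² + 0.0146² + 0.1898² + 0.0365² = 0.000053 + 0.072954 + 0.001332 + 0.144096 + 0.004316 + 0.000213 + 0.036024 + 0.001332 = 0.260320
B = 1 / 0.260320 = 3.8414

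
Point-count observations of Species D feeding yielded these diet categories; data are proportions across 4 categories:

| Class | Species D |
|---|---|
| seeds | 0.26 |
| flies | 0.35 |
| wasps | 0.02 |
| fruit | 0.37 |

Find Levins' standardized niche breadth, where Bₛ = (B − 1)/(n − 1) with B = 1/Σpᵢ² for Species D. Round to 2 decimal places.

0.68

Σpᵢ² = 0.26² + 0.35² + 0.02² + 0.37² = 0.0676 + 0.1225 + 0.0004 + 0.1369 = 0.3274
B = 1 / 0.3274 = 3.0544
Bₛ = (B − 1)/(n − 1) = (3.0544 − 1)/(4 − 1) = 2.0544/3 = 0.6848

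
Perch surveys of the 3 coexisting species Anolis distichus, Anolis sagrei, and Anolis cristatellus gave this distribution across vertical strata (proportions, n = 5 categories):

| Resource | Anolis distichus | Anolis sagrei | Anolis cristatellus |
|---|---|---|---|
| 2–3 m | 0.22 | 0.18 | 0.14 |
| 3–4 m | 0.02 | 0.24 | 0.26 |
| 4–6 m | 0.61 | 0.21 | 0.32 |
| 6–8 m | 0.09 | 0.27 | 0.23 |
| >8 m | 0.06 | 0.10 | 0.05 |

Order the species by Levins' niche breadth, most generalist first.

Anolis sagrei > Anolis cristatellus > Anolis distichus

Σp_distᵢ² = 0.22² + 0.02² + 0.61² + 0.09² + 0.06² = 0.0484 + 0.0004 + 0.3721 + 0.0081 + 0.0036 = 0.4326
B_dist = 1 / 0.4326 = 2.3116
Σp_sagrᵢ² = 0.18² + 0.24² + 0.21² + 0.27² + 0.10² = 0.0324 + 0.0576 + 0.0441 + 0.0729 + 0.0100 = 0.2170
B_sagr = 1 / 0.2170 = 4.6083
Σp_crisᵢ² = 0.14² + 0.26² + 0.32² + 0.23² + 0.05² = 0.0196 + 0.0676 + 0.1024 + 0.0529 + 0.0025 = 0.2450
B_cris = 1 / 0.2450 = 4.0816
Ranking by B (broadest → narrowest): Anolis sagrei (4.61) > Anolis cristatellus (4.08) > Anolis distichus (2.31)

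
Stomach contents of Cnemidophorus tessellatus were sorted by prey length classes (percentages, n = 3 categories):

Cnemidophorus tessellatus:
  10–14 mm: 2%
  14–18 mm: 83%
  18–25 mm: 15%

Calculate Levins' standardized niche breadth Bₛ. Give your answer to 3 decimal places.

Convert percentages to proportions (divide by 100).
Σpᵢ² = 0.02² + 0.83² + 0.15² = 0.0004 + 0.6889 + 0.0225 = 0.7118
B = 1 / 0.7118 = 1.40489
Bₛ = (B − 1)/(n − 1) = (1.40489 − 1)/(3 − 1) = 0.40489/2 = 0.20245

0.202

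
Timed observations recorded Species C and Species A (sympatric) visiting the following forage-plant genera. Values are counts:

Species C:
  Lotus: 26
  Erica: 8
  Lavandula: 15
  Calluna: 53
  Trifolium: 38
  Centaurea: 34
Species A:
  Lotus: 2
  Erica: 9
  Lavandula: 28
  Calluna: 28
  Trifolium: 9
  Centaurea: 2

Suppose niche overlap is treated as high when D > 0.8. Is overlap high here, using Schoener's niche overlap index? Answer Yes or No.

Proportions for Species C (n=174): 26/174=0.1494, 8/174=0.0460, 15/174=0.0862, 53/174=0.3046, 38/174=0.2184, 34/174=0.1954
Proportions for Species A (n=78): 2/78=0.0256, 9/78=0.1154, 28/78=0.3590, 28/78=0.3590, 9/78=0.1154, 2/78=0.0256
Σ|p₁ᵢ − p₂ᵢ| = 0.1238 + 0.0694 + 0.2728 + 0.0544 + 0.1030 + 0.1698 = 0.7932
D = 1 − ½ × 0.7932 = 1 − 0.39660 = 0.60340
D = 0.60340 < 0.8 → No.

No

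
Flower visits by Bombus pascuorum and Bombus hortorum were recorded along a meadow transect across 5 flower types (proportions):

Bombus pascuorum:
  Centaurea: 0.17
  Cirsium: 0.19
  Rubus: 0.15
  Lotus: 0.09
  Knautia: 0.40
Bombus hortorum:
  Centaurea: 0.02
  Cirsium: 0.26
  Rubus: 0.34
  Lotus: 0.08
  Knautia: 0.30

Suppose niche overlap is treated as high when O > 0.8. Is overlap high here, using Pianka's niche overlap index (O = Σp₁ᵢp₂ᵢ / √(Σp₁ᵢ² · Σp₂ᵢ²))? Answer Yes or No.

Yes

Σ p₁ᵢp₂ᵢ = 0.0034 + 0.0494 + 0.0510 + 0.0072 + 0.1200 = 0.2310
Σp_1ᵢ² = 0.17² + 0.19² + 0.15² + 0.09² + 0.40² = 0.0289 + 0.0361 + 0.0225 + 0.0081 + 0.1600 = 0.2556
Σp_2ᵢ² = 0.02² + 0.26² + 0.34² + 0.08² + 0.30² = 0.0004 + 0.0676 + 0.1156 + 0.0064 + 0.0900 = 0.2800
O = 0.2310 / √(0.2556 × 0.2800) = 0.2310 / 0.26752 = 0.8635
O = 0.8635 > 0.8 → Yes.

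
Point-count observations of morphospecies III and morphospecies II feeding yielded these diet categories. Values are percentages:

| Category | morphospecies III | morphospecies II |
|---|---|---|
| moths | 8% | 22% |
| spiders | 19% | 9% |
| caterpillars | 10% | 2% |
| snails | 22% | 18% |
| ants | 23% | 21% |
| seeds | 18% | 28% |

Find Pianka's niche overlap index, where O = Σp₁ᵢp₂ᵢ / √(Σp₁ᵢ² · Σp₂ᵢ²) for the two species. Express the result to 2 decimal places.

0.88

Convert percentages to proportions (divide by 100).
Σ p₁ᵢp₂ᵢ = 0.0176 + 0.0171 + 0.0020 + 0.0396 + 0.0483 + 0.0504 = 0.1750
Σp_1ᵢ² = 0.08² + 0.19² + 0.10² + 0.22² + 0.23² + 0.18² = 0.0064 + 0.0361 + 0.0100 + 0.0484 + 0.0529 + 0.0324 = 0.1862
Σp_2ᵢ² = 0.22² + 0.09² + 0.02² + 0.18² + 0.21² + 0.28² = 0.0484 + 0.0081 + 0.0004 + 0.0324 + 0.0441 + 0.0784 = 0.2118
O = 0.1750 / √(0.1862 × 0.2118) = 0.1750 / 0.19859 = 0.8812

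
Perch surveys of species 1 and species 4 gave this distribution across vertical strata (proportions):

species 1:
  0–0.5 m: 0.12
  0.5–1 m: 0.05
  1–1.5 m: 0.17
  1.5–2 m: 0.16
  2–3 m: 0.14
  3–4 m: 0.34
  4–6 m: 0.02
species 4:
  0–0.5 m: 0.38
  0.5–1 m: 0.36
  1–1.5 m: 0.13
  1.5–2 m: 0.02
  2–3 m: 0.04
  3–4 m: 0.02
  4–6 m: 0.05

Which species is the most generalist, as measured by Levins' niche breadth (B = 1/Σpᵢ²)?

Σp_1ᵢ² = 0.12² + 0.05² + 0.17² + 0.16² + 0.14² + 0.34² + 0.02² = 0.0144 + 0.0025 + 0.0289 + 0.0256 + 0.0196 + 0.1156 + 0.0004 = 0.2070
B_1 = 1 / 0.2070 = 4.8309
Σp_4ᵢ² = 0.38² + 0.36² + 0.13² + 0.02² + 0.04² + 0.02² + 0.05² = 0.1444 + 0.1296 + 0.0169 + 0.0004 + 0.0016 + 0.0004 + 0.0025 = 0.2958
B_4 = 1 / 0.2958 = 3.3807
Highest B → broadest niche (most generalist): species 1 (B = 4.83).

species 1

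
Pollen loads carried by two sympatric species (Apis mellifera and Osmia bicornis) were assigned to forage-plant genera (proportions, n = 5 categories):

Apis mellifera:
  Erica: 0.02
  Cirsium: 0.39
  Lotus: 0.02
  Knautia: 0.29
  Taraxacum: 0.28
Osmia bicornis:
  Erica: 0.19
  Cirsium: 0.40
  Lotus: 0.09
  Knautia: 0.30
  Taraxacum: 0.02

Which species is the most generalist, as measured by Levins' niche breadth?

Osmia bicornis

Σp_mellᵢ² = 0.02² + 0.39² + 0.02² + 0.29² + 0.28² = 0.0004 + 0.1521 + 0.0004 + 0.0841 + 0.0784 = 0.3154
B_mell = 1 / 0.3154 = 3.1706
Σp_bicoᵢ² = 0.19² + 0.40² + 0.09² + 0.30² + 0.02² = 0.0361 + 0.1600 + 0.0081 + 0.0900 + 0.0004 = 0.2946
B_bico = 1 / 0.2946 = 3.3944
Highest B → broadest niche (most generalist): Osmia bicornis (B = 3.39).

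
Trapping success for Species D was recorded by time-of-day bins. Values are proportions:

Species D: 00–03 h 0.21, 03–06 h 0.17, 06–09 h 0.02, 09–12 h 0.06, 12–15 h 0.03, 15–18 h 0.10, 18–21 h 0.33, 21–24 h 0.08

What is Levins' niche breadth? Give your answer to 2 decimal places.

4.92

Σpᵢ² = 0.21² + 0.17² + 0.02² + 0.06² + 0.03² + 0.10² + 0.33² + 0.08² = 0.0441 + 0.0289 + 0.0004 + 0.0036 + 0.0009 + 0.0100 + 0.1089 + 0.0064 = 0.2032
B = 1 / 0.2032 = 4.9213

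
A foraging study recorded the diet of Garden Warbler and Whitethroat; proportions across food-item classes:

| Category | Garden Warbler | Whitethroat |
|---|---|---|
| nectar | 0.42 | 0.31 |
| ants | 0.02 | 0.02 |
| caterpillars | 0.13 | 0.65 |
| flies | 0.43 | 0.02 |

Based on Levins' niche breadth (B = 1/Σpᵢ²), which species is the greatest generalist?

Σp_Warbᵢ² = 0.42² + 0.02² + 0.13² + 0.43² = 0.1764 + 0.0004 + 0.0169 + 0.1849 = 0.3786
B_Warb = 1 / 0.3786 = 2.6413
Σp_Whitᵢ² = 0.31² + 0.02² + 0.65² + 0.02² = 0.0961 + 0.0004 + 0.4225 + 0.0004 = 0.5194
B_Whit = 1 / 0.5194 = 1.9253
Highest B → broadest niche (most generalist): Garden Warbler (B = 2.64).

Garden Warbler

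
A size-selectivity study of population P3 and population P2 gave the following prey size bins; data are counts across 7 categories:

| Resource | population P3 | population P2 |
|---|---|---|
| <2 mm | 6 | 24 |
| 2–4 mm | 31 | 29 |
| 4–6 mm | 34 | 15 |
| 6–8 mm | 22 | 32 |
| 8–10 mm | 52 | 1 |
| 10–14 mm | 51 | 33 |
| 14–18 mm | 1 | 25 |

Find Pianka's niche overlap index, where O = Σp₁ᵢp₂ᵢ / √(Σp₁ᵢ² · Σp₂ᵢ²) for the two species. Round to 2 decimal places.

0.68

Proportions for population P3 (n=197): 6/197=0.0305, 31/197=0.1574, 34/197=0.1726, 22/197=0.1117, 52/197=0.2640, 51/197=0.2589, 1/197=0.0051
Proportions for population P2 (n=159): 24/159=0.1509, 29/159=0.1824, 15/159=0.0943, 32/159=0.2013, 1/159=0.0063, 33/159=0.2075, 25/159=0.1572
Σ p₁ᵢp₂ᵢ = 0.004602 + 0.028710 + 0.016276 + 0.022485 + 0.001663 + 0.053722 + 0.000802 = 0.128260
Σp_1ᵢ² = 0.0305² + 0.1574² + 0.1726² + 0.1117² + 0.2640² + 0.2589² + 0.0051² = 0.000930 + 0.024775 + 0.029791 + 0.012477 + 0.069696 + 0.067029 + 0.000026 = 0.204724
Σp_2ᵢ² = 0.1509² + 0.1824² + 0.0943² + 0.2013² + 0.0063² + 0.2075² + 0.1572² = 0.022771 + 0.033270 + 0.008892 + 0.040522 + 0.000040 + 0.043056 + 0.024712 = 0.173263
O = 0.128260 / √(0.204724 × 0.173263) = 0.128260 / 0.1883377 = 0.6810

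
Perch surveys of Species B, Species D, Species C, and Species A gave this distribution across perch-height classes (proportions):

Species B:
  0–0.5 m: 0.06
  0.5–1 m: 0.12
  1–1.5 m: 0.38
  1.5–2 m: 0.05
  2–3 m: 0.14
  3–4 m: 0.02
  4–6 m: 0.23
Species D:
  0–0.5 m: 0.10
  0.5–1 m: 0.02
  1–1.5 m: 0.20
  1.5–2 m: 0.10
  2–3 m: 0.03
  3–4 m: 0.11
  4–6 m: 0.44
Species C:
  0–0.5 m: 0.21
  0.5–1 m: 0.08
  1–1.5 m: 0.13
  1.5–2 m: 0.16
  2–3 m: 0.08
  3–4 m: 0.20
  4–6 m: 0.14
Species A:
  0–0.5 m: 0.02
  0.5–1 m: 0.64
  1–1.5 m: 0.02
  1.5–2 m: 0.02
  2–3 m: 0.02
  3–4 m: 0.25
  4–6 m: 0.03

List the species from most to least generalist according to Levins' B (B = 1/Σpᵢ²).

Σp_Bᵢ² = 0.06² + 0.12² + 0.38² + 0.05² + 0.14² + 0.02² + 0.23² = 0.0036 + 0.0144 + 0.1444 + 0.0025 + 0.0196 + 0.0004 + 0.0529 = 0.2378
B_B = 1 / 0.2378 = 4.2052
Σp_Dᵢ² = 0.10² + 0.02² + 0.20² + 0.10² + 0.03² + 0.11² + 0.44² = 0.0100 + 0.0004 + 0.0400 + 0.0100 + 0.0009 + 0.0121 + 0.1936 = 0.2670
B_D = 1 / 0.2670 = 3.7453
Σp_Cᵢ² = 0.21² + 0.08² + 0.13² + 0.16² + 0.08² + 0.20² + 0.14² = 0.0441 + 0.0064 + 0.0169 + 0.0256 + 0.0064 + 0.0400 + 0.0196 = 0.1590
B_C = 1 / 0.1590 = 6.2893
Σp_Aᵢ² = 0.02² + 0.64² + 0.02² + 0.02² + 0.02² + 0.25² + 0.03² = 0.0004 + 0.4096 + 0.0004 + 0.0004 + 0.0004 + 0.0625 + 0.0009 = 0.4746
B_A = 1 / 0.4746 = 2.1070
Ranking by B (broadest → narrowest): Species C (6.29) > Species B (4.21) > Species D (3.75) > Species A (2.11)

Species C > Species B > Species D > Species A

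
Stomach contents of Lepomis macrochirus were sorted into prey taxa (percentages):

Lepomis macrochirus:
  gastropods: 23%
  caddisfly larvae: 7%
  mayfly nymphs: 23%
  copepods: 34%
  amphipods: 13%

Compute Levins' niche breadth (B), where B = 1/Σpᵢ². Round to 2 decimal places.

4.11

Convert percentages to proportions (divide by 100).
Σpᵢ² = 0.23² + 0.07² + 0.23² + 0.34² + 0.13² = 0.0529 + 0.0049 + 0.0529 + 0.1156 + 0.0169 = 0.2432
B = 1 / 0.2432 = 4.1118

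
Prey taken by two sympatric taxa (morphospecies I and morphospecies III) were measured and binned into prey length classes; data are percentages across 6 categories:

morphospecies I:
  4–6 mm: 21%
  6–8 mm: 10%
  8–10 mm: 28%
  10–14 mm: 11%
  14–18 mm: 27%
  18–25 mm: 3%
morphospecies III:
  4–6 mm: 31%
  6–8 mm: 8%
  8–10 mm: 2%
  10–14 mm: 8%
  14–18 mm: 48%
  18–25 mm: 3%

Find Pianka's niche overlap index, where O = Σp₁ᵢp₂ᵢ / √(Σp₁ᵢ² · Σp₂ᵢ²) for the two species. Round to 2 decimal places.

0.80

Convert percentages to proportions (divide by 100).
Σ p₁ᵢp₂ᵢ = 0.0651 + 0.0080 + 0.0056 + 0.0088 + 0.1296 + 0.0009 = 0.2180
Σp_1ᵢ² = 0.21² + 0.10² + 0.28² + 0.11² + 0.27² + 0.03² = 0.0441 + 0.0100 + 0.0784 + 0.0121 + 0.0729 + 0.0009 = 0.2184
Σp_2ᵢ² = 0.31² + 0.08² + 0.02² + 0.08² + 0.48² + 0.03² = 0.0961 + 0.0064 + 0.0004 + 0.0064 + 0.2304 + 0.0009 = 0.3406
O = 0.2180 / √(0.2184 × 0.3406) = 0.2180 / 0.27274 = 0.7993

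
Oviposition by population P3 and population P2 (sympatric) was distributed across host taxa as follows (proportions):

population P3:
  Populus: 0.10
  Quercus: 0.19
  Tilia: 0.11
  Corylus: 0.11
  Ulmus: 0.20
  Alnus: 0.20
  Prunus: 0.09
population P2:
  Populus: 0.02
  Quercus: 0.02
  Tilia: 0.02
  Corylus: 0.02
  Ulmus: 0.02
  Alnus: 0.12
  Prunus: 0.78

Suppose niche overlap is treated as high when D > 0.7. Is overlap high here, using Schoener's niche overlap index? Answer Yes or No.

Σ|p₁ᵢ − p₂ᵢ| = 0.08 + 0.17 + 0.09 + 0.09 + 0.18 + 0.08 + 0.69 = 1.38
D = 1 − ½ × 1.38 = 1 − 0.690 = 0.3100
D = 0.3100 < 0.7 → No.

No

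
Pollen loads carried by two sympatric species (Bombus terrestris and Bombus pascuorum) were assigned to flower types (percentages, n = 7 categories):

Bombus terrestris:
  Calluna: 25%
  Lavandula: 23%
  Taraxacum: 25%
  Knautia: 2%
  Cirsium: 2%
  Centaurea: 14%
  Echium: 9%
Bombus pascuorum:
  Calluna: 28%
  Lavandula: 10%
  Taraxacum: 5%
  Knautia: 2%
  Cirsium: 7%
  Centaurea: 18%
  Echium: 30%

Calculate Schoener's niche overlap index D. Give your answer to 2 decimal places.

Convert percentages to proportions (divide by 100).
Σ|p₁ᵢ − p₂ᵢ| = 0.03 + 0.13 + 0.20 + 0.00 + 0.05 + 0.04 + 0.21 = 0.66
D = 1 − ½ × 0.66 = 1 − 0.330 = 0.6700

0.67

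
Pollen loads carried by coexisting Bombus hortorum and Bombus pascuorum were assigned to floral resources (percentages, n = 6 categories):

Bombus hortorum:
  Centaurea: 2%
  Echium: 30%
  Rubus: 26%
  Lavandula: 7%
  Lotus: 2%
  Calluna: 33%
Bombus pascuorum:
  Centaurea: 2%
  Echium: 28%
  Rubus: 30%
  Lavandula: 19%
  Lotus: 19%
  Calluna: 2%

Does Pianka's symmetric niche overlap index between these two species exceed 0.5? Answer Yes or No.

Convert percentages to proportions (divide by 100).
Σ p₁ᵢp₂ᵢ = 0.0004 + 0.0840 + 0.0780 + 0.0133 + 0.0038 + 0.0066 = 0.1861
Σp_1ᵢ² = 0.02² + 0.30² + 0.26² + 0.07² + 0.02² + 0.33² = 0.0004 + 0.0900 + 0.0676 + 0.0049 + 0.0004 + 0.1089 = 0.2722
Σp_2ᵢ² = 0.02² + 0.28² + 0.30² + 0.19² + 0.19² + 0.02² = 0.0004 + 0.0784 + 0.0900 + 0.0361 + 0.0361 + 0.0004 = 0.2414
O = 0.1861 / √(0.2722 × 0.2414) = 0.1861 / 0.25634 = 0.7260
O = 0.7260 > 0.5 → Yes.

Yes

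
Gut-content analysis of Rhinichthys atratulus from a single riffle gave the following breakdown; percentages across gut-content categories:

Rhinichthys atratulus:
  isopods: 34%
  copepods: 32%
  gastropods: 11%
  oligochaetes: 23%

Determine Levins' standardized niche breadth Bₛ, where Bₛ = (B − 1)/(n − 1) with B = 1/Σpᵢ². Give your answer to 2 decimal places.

0.84

Convert percentages to proportions (divide by 100).
Σpᵢ² = 0.34² + 0.32² + 0.11² + 0.23² = 0.1156 + 0.1024 + 0.0121 + 0.0529 = 0.2830
B = 1 / 0.2830 = 3.5336
Bₛ = (B − 1)/(n − 1) = (3.5336 − 1)/(4 − 1) = 2.5336/3 = 0.8445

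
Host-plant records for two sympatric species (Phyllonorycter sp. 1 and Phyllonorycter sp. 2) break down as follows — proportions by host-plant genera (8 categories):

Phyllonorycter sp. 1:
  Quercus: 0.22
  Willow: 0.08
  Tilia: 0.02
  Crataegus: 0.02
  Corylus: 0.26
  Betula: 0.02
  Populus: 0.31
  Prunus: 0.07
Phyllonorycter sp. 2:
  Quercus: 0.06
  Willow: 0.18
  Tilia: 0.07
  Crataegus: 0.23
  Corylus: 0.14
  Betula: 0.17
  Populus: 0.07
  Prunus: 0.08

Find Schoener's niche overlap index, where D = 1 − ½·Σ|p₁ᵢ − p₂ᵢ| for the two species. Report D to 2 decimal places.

0.48

Σ|p₁ᵢ − p₂ᵢ| = 0.16 + 0.10 + 0.05 + 0.21 + 0.12 + 0.15 + 0.24 + 0.01 = 1.04
D = 1 − ½ × 1.04 = 1 − 0.520 = 0.4800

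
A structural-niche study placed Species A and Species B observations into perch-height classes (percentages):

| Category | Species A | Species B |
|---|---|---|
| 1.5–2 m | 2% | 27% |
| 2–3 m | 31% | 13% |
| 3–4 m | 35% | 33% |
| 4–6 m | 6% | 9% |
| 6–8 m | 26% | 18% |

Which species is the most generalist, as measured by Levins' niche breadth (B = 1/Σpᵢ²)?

Species B

Convert percentages to proportions (divide by 100).
Σp_Aᵢ² = 0.02² + 0.31² + 0.35² + 0.06² + 0.26² = 0.0004 + 0.0961 + 0.1225 + 0.0036 + 0.0676 = 0.2902
B_A = 1 / 0.2902 = 3.4459
Σp_Bᵢ² = 0.27² + 0.13² + 0.33² + 0.09² + 0.18² = 0.0729 + 0.0169 + 0.1089 + 0.0081 + 0.0324 = 0.2392
B_B = 1 / 0.2392 = 4.1806
Highest B → broadest niche (most generalist): Species B (B = 4.18).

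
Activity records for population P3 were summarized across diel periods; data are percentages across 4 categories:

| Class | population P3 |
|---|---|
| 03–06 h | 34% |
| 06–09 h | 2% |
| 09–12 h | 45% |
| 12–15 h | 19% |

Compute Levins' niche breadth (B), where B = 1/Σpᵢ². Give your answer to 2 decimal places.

2.82

Convert percentages to proportions (divide by 100).
Σpᵢ² = 0.34² + 0.02² + 0.45² + 0.19² = 0.1156 + 0.0004 + 0.2025 + 0.0361 = 0.3546
B = 1 / 0.3546 = 2.8201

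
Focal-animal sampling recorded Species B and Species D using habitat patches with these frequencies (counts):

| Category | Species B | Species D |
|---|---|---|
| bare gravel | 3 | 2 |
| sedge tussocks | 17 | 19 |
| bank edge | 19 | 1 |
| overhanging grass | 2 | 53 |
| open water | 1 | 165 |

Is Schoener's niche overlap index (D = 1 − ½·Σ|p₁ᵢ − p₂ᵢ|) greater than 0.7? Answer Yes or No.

No

Proportions for Species B (n=42): 3/42=0.0714, 17/42=0.4048, 19/42=0.4524, 2/42=0.0476, 1/42=0.0238
Proportions for Species D (n=240): 2/240=0.0083, 19/240=0.0792, 1/240=0.0042, 53/240=0.2208, 165/240=0.6875
Σ|p₁ᵢ − p₂ᵢ| = 0.0631 + 0.3256 + 0.4482 + 0.1732 + 0.6637 = 1.6738
D = 1 − ½ × 1.6738 = 1 − 0.83690 = 0.16310
D = 0.16310 < 0.7 → No.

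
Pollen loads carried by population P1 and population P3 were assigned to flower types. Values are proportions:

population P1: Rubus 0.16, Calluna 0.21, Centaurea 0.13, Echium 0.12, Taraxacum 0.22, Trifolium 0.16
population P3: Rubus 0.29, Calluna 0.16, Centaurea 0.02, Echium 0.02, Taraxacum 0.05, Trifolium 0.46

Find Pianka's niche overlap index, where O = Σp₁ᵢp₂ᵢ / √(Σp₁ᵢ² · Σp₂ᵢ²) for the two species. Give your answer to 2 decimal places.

Σ p₁ᵢp₂ᵢ = 0.0464 + 0.0336 + 0.0026 + 0.0024 + 0.0110 + 0.0736 = 0.1696
Σp_1ᵢ² = 0.16² + 0.21² + 0.13² + 0.12² + 0.22² + 0.16² = 0.0256 + 0.0441 + 0.0169 + 0.0144 + 0.0484 + 0.0256 = 0.1750
Σp_2ᵢ² = 0.29² + 0.16² + 0.02² + 0.02² + 0.05² + 0.46² = 0.0841 + 0.0256 + 0.0004 + 0.0004 + 0.0025 + 0.2116 = 0.3246
O = 0.1696 / √(0.1750 × 0.3246) = 0.1696 / 0.23834 = 0.7116

0.71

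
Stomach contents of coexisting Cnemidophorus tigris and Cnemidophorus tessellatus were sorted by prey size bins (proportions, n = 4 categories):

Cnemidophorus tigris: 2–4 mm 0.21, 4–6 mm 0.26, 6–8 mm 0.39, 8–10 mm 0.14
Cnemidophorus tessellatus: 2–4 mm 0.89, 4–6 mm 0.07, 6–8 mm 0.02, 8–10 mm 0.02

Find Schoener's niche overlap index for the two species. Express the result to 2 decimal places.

0.32

Σ|p₁ᵢ − p₂ᵢ| = 0.68 + 0.19 + 0.37 + 0.12 = 1.36
D = 1 − ½ × 1.36 = 1 − 0.680 = 0.3200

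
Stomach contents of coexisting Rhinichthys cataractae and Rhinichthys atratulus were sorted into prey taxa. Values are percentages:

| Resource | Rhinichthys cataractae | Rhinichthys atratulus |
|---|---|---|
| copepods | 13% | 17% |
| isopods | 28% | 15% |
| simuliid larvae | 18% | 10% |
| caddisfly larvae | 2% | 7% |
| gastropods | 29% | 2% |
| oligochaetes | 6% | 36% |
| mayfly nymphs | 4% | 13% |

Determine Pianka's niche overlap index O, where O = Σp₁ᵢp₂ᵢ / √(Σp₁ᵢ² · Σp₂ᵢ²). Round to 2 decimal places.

Convert percentages to proportions (divide by 100).
Σ p₁ᵢp₂ᵢ = 0.0221 + 0.0420 + 0.0180 + 0.0014 + 0.0058 + 0.0216 + 0.0052 = 0.1161
Σp_1ᵢ² = 0.13² + 0.28² + 0.18² + 0.02² + 0.29² + 0.06² + 0.04² = 0.0169 + 0.0784 + 0.0324 + 0.0004 + 0.0841 + 0.0036 + 0.0016 = 0.2174
Σp_2ᵢ² = 0.17² + 0.15² + 0.10² + 0.07² + 0.02² + 0.36² + 0.13² = 0.0289 + 0.0225 + 0.0100 + 0.0049 + 0.0004 + 0.1296 + 0.0169 = 0.2132
O = 0.1161 / √(0.2174 × 0.2132) = 0.1161 / 0.21529 = 0.5393

0.54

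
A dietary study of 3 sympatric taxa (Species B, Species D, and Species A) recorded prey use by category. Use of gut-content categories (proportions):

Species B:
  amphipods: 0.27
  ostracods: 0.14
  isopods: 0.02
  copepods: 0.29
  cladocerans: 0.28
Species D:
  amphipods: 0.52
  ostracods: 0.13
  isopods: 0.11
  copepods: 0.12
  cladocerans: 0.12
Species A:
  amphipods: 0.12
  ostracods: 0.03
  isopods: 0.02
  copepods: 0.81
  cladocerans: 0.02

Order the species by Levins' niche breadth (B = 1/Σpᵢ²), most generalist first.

Species B > Species D > Species A

Σp_Bᵢ² = 0.27² + 0.14² + 0.02² + 0.29² + 0.28² = 0.0729 + 0.0196 + 0.0004 + 0.0841 + 0.0784 = 0.2554
B_B = 1 / 0.2554 = 3.9154
Σp_Dᵢ² = 0.52² + 0.13² + 0.11² + 0.12² + 0.12² = 0.2704 + 0.0169 + 0.0121 + 0.0144 + 0.0144 = 0.3282
B_D = 1 / 0.3282 = 3.0469
Σp_Aᵢ² = 0.12² + 0.03² + 0.02² + 0.81² + 0.02² = 0.0144 + 0.0009 + 0.0004 + 0.6561 + 0.0004 = 0.6722
B_A = 1 / 0.6722 = 1.4877
Ranking by B (broadest → narrowest): Species B (3.92) > Species D (3.05) > Species A (1.49)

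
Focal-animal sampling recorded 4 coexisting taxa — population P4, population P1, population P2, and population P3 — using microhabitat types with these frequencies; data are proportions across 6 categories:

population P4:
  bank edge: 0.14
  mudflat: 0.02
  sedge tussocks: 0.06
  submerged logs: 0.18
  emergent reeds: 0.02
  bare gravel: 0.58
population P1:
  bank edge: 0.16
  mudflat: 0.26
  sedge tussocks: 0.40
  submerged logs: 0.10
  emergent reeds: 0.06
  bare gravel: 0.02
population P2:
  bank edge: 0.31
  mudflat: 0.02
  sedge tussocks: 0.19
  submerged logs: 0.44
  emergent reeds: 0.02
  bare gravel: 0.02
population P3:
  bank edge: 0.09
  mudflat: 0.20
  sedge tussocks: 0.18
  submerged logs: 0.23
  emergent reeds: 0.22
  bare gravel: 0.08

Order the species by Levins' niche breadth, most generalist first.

population P3 > population P1 > population P2 > population P4

Σp_P4ᵢ² = 0.14² + 0.02² + 0.06² + 0.18² + 0.02² + 0.58² = 0.0196 + 0.0004 + 0.0036 + 0.0324 + 0.0004 + 0.3364 = 0.3928
B_P4 = 1 / 0.3928 = 2.5458
Σp_P1ᵢ² = 0.16² + 0.26² + 0.40² + 0.10² + 0.06² + 0.02² = 0.0256 + 0.0676 + 0.1600 + 0.0100 + 0.0036 + 0.0004 = 0.2672
B_P1 = 1 / 0.2672 = 3.7425
Σp_P2ᵢ² = 0.31² + 0.02² + 0.19² + 0.44² + 0.02² + 0.02² = 0.0961 + 0.0004 + 0.0361 + 0.1936 + 0.0004 + 0.0004 = 0.3270
B_P2 = 1 / 0.3270 = 3.0581
Σp_P3ᵢ² = 0.09² + 0.20² + 0.18² + 0.23² + 0.22² + 0.08² = 0.0081 + 0.0400 + 0.0324 + 0.0529 + 0.0484 + 0.0064 = 0.1882
B_P3 = 1 / 0.1882 = 5.3135
Ranking by B (broadest → narrowest): population P3 (5.31) > population P1 (3.74) > population P2 (3.06) > population P4 (2.55)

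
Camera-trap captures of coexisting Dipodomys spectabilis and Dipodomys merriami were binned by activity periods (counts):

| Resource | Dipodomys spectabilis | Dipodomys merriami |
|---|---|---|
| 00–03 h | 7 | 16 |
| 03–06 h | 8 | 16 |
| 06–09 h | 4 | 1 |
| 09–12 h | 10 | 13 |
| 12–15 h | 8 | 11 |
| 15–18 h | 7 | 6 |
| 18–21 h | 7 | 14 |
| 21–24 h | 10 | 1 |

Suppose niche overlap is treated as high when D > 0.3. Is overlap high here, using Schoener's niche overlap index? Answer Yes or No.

Proportions for Dipodomys spectabilis (n=61): 7/61=0.1148, 8/61=0.1311, 4/61=0.0656, 10/61=0.1639, 8/61=0.1311, 7/61=0.1148, 7/61=0.1148, 10/61=0.1639
Proportions for Dipodomys merriami (n=78): 16/78=0.2051, 16/78=0.2051, 1/78=0.0128, 13/78=0.1667, 11/78=0.1410, 6/78=0.0769, 14/78=0.1795, 1/78=0.0128
Σ|p₁ᵢ − p₂ᵢ| = 0.0903 + 0.0740 + 0.0528 + 0.0028 + 0.0099 + 0.0379 + 0.0647 + 0.1511 = 0.4835
D = 1 − ½ × 0.4835 = 1 − 0.24175 = 0.75825
D = 0.75825 > 0.3 → Yes.

Yes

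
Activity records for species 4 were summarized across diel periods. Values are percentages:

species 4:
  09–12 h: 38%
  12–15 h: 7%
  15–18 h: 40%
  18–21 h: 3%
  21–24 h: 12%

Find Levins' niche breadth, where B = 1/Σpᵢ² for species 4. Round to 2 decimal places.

3.08

Convert percentages to proportions (divide by 100).
Σpᵢ² = 0.38² + 0.07² + 0.40² + 0.03² + 0.12² = 0.1444 + 0.0049 + 0.1600 + 0.0009 + 0.0144 = 0.3246
B = 1 / 0.3246 = 3.0807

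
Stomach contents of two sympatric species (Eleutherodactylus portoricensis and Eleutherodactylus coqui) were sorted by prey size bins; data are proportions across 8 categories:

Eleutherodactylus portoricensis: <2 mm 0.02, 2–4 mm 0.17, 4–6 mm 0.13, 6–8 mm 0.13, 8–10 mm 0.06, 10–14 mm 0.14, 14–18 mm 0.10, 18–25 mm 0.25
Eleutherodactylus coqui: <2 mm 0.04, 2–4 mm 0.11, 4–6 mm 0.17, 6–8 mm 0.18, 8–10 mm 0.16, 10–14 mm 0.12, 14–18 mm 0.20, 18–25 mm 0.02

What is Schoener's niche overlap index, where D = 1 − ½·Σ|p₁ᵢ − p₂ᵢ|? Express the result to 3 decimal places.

0.690

Σ|p₁ᵢ − p₂ᵢ| = 0.02 + 0.06 + 0.04 + 0.05 + 0.10 + 0.02 + 0.10 + 0.23 = 0.62
D = 1 − ½ × 0.62 = 1 − 0.310 = 0.69000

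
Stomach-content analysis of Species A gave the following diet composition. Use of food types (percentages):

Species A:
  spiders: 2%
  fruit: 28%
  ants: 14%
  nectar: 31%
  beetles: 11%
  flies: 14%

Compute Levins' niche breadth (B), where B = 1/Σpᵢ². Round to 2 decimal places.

Convert percentages to proportions (divide by 100).
Σpᵢ² = 0.02² + 0.28² + 0.14² + 0.31² + 0.11² + 0.14² = 0.0004 + 0.0784 + 0.0196 + 0.0961 + 0.0121 + 0.0196 = 0.2262
B = 1 / 0.2262 = 4.4209

4.42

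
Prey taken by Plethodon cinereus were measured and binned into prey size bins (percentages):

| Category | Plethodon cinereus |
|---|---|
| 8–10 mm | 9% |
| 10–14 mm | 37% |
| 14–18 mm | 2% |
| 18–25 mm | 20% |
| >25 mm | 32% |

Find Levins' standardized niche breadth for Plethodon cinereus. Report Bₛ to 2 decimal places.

0.62

Convert percentages to proportions (divide by 100).
Σpᵢ² = 0.09² + 0.37² + 0.02² + 0.20² + 0.32² = 0.0081 + 0.1369 + 0.0004 + 0.0400 + 0.1024 = 0.2878
B = 1 / 0.2878 = 3.4746
Bₛ = (B − 1)/(n − 1) = (3.4746 − 1)/(5 − 1) = 2.4746/4 = 0.6187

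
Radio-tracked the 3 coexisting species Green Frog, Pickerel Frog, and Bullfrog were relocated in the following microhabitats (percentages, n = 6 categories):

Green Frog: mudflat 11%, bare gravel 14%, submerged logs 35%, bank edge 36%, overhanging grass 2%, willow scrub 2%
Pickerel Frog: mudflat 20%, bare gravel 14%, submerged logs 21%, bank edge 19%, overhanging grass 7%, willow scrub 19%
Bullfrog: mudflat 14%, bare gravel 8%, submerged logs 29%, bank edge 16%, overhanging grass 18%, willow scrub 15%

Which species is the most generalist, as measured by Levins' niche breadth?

Pickerel Frog

Convert percentages to proportions (divide by 100).
Σp_Greeᵢ² = 0.11² + 0.14² + 0.35² + 0.36² + 0.02² + 0.02² = 0.0121 + 0.0196 + 0.1225 + 0.1296 + 0.0004 + 0.0004 = 0.2846
B_Gree = 1 / 0.2846 = 3.5137
Σp_Pickᵢ² = 0.20² + 0.14² + 0.21² + 0.19² + 0.07² + 0.19² = 0.0400 + 0.0196 + 0.0441 + 0.0361 + 0.0049 + 0.0361 = 0.1808
B_Pick = 1 / 0.1808 = 5.5310
Σp_Bullᵢ² = 0.14² + 0.08² + 0.29² + 0.16² + 0.18² + 0.15² = 0.0196 + 0.0064 + 0.0841 + 0.0256 + 0.0324 + 0.0225 = 0.1906
B_Bull = 1 / 0.1906 = 5.2466
Highest B → broadest niche (most generalist): Pickerel Frog (B = 5.53).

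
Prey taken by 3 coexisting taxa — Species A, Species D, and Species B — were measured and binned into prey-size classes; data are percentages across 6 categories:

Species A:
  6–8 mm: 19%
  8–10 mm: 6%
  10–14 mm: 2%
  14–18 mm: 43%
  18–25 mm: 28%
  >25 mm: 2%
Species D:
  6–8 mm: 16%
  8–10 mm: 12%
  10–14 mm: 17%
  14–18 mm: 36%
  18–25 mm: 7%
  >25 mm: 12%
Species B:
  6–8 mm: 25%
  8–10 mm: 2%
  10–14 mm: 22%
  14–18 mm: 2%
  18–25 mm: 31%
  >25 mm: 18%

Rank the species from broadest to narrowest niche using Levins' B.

Convert percentages to proportions (divide by 100).
Σp_Aᵢ² = 0.19² + 0.06² + 0.02² + 0.43² + 0.28² + 0.02² = 0.0361 + 0.0036 + 0.0004 + 0.1849 + 0.0784 + 0.0004 = 0.3038
B_A = 1 / 0.3038 = 3.2916
Σp_Dᵢ² = 0.16² + 0.12² + 0.17² + 0.36² + 0.07² + 0.12² = 0.0256 + 0.0144 + 0.0289 + 0.1296 + 0.0049 + 0.0144 = 0.2178
B_D = 1 / 0.2178 = 4.5914
Σp_Bᵢ² = 0.25² + 0.02² + 0.22² + 0.02² + 0.31² + 0.18² = 0.0625 + 0.0004 + 0.0484 + 0.0004 + 0.0961 + 0.0324 = 0.2402
B_B = 1 / 0.2402 = 4.1632
Ranking by B (broadest → narrowest): Species D (4.59) > Species B (4.16) > Species A (3.29)

Species D > Species B > Species A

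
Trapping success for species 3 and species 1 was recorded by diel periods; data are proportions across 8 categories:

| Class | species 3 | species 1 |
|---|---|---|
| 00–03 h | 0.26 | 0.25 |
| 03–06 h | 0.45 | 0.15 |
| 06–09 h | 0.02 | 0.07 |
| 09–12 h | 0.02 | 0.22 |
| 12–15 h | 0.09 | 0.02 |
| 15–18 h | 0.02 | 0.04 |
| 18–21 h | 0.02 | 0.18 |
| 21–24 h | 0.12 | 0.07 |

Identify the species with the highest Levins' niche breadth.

species 1

Σp_3ᵢ² = 0.26² + 0.45² + 0.02² + 0.02² + 0.09² + 0.02² + 0.02² + 0.12² = 0.0676 + 0.2025 + 0.0004 + 0.0004 + 0.0081 + 0.0004 + 0.0004 + 0.0144 = 0.2942
B_3 = 1 / 0.2942 = 3.3990
Σp_1ᵢ² = 0.25² + 0.15² + 0.07² + 0.22² + 0.02² + 0.04² + 0.18² + 0.07² = 0.0625 + 0.0225 + 0.0049 + 0.0484 + 0.0004 + 0.0016 + 0.0324 + 0.0049 = 0.1776
B_1 = 1 / 0.1776 = 5.6306
Highest B → broadest niche (most generalist): species 1 (B = 5.63).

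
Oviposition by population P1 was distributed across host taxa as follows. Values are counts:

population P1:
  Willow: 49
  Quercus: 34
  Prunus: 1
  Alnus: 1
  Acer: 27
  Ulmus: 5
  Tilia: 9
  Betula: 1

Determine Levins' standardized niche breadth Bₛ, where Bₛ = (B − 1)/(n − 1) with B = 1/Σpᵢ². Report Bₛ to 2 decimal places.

Proportions for population P1 (n=127): 49/127=0.3858, 34/127=0.2677, 1/127=0.0079, 1/127=0.0079, 27/127=0.2126, 5/127=0.0394, 9/127=0.0709, 1/127=0.0079
Σpᵢ² = 0.3858² + 0.2677² + 0.0079² + 0.0079² + 0.2126² + 0.0394² + 0.0709² + 0.0079² = 0.148842 + 0.071663 + 0.000062 + 0.000062 + 0.045199 + 0.001552 + 0.005027 + 0.000062 = 0.272469
B = 1 / 0.272469 = 3.6701
Bₛ = (B − 1)/(n − 1) = (3.6701 − 1)/(8 − 1) = 2.6701/7 = 0.3814

0.38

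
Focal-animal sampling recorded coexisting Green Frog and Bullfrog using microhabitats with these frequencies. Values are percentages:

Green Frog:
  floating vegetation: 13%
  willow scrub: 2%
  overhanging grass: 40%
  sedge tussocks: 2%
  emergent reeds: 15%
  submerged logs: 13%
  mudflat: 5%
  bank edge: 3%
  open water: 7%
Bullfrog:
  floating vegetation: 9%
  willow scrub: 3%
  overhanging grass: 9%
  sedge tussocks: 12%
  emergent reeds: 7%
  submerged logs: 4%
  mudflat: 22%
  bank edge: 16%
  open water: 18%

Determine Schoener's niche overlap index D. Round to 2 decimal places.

Convert percentages to proportions (divide by 100).
Σ|p₁ᵢ − p₂ᵢ| = 0.04 + 0.01 + 0.31 + 0.10 + 0.08 + 0.09 + 0.17 + 0.13 + 0.11 = 1.04
D = 1 − ½ × 1.04 = 1 − 0.520 = 0.4800

0.48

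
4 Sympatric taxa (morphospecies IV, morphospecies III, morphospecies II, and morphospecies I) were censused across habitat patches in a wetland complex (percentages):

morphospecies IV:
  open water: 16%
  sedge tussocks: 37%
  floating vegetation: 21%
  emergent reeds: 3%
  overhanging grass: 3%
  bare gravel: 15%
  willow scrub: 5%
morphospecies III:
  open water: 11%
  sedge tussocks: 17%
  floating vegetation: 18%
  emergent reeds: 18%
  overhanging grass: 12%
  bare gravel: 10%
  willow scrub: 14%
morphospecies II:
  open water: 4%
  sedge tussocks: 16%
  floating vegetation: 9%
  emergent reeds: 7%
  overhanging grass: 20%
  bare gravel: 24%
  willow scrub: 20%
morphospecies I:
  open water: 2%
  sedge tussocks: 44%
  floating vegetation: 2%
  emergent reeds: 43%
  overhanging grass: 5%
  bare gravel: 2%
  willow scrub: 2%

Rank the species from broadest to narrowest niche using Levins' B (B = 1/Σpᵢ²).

morphospecies III > morphospecies II > morphospecies IV > morphospecies I

Convert percentages to proportions (divide by 100).
Σp_IVᵢ² = 0.16² + 0.37² + 0.21² + 0.03² + 0.03² + 0.15² + 0.05² = 0.0256 + 0.1369 + 0.0441 + 0.0009 + 0.0009 + 0.0225 + 0.0025 = 0.2334
B_IV = 1 / 0.2334 = 4.2845
Σp_IIIᵢ² = 0.11² + 0.17² + 0.18² + 0.18² + 0.12² + 0.10² + 0.14² = 0.0121 + 0.0289 + 0.0324 + 0.0324 + 0.0144 + 0.0100 + 0.0196 = 0.1498
B_III = 1 / 0.1498 = 6.6756
Σp_IIᵢ² = 0.04² + 0.16² + 0.09² + 0.07² + 0.20² + 0.24² + 0.20² = 0.0016 + 0.0256 + 0.0081 + 0.0049 + 0.0400 + 0.0576 + 0.0400 = 0.1778
B_II = 1 / 0.1778 = 5.6243
Σp_Iᵢ² = 0.02² + 0.44² + 0.02² + 0.43² + 0.05² + 0.02² + 0.02² = 0.0004 + 0.1936 + 0.0004 + 0.1849 + 0.0025 + 0.0004 + 0.0004 = 0.3826
B_I = 1 / 0.3826 = 2.6137
Ranking by B (broadest → narrowest): morphospecies III (6.68) > morphospecies II (5.62) > morphospecies IV (4.28) > morphospecies I (2.61)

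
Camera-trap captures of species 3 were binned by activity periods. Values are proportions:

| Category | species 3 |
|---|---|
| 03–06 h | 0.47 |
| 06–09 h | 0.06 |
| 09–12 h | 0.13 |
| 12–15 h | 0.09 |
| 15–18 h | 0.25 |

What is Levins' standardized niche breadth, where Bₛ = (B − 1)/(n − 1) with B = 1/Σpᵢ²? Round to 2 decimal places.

0.55

Σpᵢ² = 0.47² + 0.06² + 0.13² + 0.09² + 0.25² = 0.2209 + 0.0036 + 0.0169 + 0.0081 + 0.0625 = 0.3120
B = 1 / 0.3120 = 3.2051
Bₛ = (B − 1)/(n − 1) = (3.2051 − 1)/(5 − 1) = 2.2051/4 = 0.5513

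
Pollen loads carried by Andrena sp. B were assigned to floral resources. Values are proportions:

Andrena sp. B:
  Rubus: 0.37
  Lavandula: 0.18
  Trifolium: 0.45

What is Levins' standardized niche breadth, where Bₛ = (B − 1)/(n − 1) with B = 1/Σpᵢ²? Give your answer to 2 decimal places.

Σpᵢ² = 0.37² + 0.18² + 0.45² = 0.1369 + 0.0324 + 0.2025 = 0.3718
B = 1 / 0.3718 = 2.6896
Bₛ = (B − 1)/(n − 1) = (2.6896 − 1)/(3 − 1) = 1.6896/2 = 0.8448

0.84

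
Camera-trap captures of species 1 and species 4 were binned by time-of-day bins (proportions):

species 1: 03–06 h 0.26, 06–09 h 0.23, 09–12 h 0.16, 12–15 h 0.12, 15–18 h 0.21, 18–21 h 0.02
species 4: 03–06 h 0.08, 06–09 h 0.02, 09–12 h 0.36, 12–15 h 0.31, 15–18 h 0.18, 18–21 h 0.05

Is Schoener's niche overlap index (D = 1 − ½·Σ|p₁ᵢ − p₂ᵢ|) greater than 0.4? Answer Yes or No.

Yes

Σ|p₁ᵢ − p₂ᵢ| = 0.18 + 0.21 + 0.20 + 0.19 + 0.03 + 0.03 = 0.84
D = 1 − ½ × 0.84 = 1 − 0.420 = 0.5800
D = 0.5800 > 0.4 → Yes.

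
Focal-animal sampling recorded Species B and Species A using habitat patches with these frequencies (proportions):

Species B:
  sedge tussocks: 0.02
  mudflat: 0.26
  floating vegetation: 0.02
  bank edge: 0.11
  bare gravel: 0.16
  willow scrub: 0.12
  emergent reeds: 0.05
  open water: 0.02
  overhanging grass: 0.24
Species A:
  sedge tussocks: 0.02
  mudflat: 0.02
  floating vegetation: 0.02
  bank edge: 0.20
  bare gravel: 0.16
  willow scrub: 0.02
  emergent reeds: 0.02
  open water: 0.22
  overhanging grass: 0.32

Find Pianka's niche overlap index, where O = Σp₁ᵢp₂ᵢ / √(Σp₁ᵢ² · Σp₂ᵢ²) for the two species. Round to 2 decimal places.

0.70

Σ p₁ᵢp₂ᵢ = 0.0004 + 0.0052 + 0.0004 + 0.0220 + 0.0256 + 0.0024 + 0.0010 + 0.0044 + 0.0768 = 0.1382
Σp_1ᵢ² = 0.02² + 0.26² + 0.02² + 0.11² + 0.16² + 0.12² + 0.05² + 0.02² + 0.24² = 0.0004 + 0.0676 + 0.0004 + 0.0121 + 0.0256 + 0.0144 + 0.0025 + 0.0004 + 0.0576 = 0.1810
Σp_2ᵢ² = 0.02² + 0.02² + 0.02² + 0.20² + 0.16² + 0.02² + 0.02² + 0.22² + 0.32² = 0.0004 + 0.0004 + 0.0004 + 0.0400 + 0.0256 + 0.0004 + 0.0004 + 0.0484 + 0.1024 = 0.2184
O = 0.1382 / √(0.1810 × 0.2184) = 0.1382 / 0.19882 = 0.6951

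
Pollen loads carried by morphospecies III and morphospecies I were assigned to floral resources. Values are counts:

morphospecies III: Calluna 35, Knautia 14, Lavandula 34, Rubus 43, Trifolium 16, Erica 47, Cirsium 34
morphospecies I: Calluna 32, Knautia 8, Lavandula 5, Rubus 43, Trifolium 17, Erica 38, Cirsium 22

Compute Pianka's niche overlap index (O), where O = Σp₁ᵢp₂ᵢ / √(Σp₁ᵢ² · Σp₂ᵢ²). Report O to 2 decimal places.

Proportions for morphospecies III (n=223): 35/223=0.1570, 14/223=0.0628, 34/223=0.1525, 43/223=0.1928, 16/223=0.0717, 47/223=0.2108, 34/223=0.1525
Proportions for morphospecies I (n=165): 32/165=0.1939, 8/165=0.0485, 5/165=0.0303, 43/165=0.2606, 17/165=0.1030, 38/165=0.2303, 22/165=0.1333
Σ p₁ᵢp₂ᵢ = 0.030442 + 0.003046 + 0.004621 + 0.050244 + 0.007385 + 0.048547 + 0.020328 = 0.164613
Σp_1ᵢ² = 0.1570² + 0.0628² + 0.1525² + 0.1928² + 0.0717² + 0.2108² + 0.1525² = 0.024649 + 0.003944 + 0.023256 + 0.037172 + 0.005141 + 0.044437 + 0.023256 = 0.161855
Σp_2ᵢ² = 0.1939² + 0.0485² + 0.0303² + 0.2606² + 0.1030² + 0.2303² + 0.1333² = 0.037597 + 0.002352 + 0.000918 + 0.067912 + 0.010609 + 0.053038 + 0.017769 = 0.190195
O = 0.164613 / √(0.161855 × 0.190195) = 0.164613 / 0.1754537 = 0.9382

0.94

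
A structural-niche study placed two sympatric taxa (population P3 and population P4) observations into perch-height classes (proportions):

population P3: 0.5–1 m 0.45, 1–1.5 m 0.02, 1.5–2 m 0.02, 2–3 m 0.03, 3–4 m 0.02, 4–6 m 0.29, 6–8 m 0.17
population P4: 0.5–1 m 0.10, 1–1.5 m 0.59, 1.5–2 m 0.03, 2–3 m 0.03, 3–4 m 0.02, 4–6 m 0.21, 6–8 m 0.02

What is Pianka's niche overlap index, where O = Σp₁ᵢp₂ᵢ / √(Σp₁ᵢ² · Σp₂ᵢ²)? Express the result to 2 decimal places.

0.34

Σ p₁ᵢp₂ᵢ = 0.0450 + 0.0118 + 0.0006 + 0.0009 + 0.0004 + 0.0609 + 0.0034 = 0.1230
Σp_1ᵢ² = 0.45² + 0.02² + 0.02² + 0.03² + 0.02² + 0.29² + 0.17² = 0.2025 + 0.0004 + 0.0004 + 0.0009 + 0.0004 + 0.0841 + 0.0289 = 0.3176
Σp_2ᵢ² = 0.10² + 0.59² + 0.03² + 0.03² + 0.02² + 0.21² + 0.02² = 0.0100 + 0.3481 + 0.0009 + 0.0009 + 0.0004 + 0.0441 + 0.0004 = 0.4048
O = 0.1230 / √(0.3176 × 0.4048) = 0.1230 / 0.35856 = 0.3430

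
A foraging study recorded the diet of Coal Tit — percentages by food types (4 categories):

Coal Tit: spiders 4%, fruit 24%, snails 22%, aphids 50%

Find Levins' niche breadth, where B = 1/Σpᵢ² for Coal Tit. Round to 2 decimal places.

Convert percentages to proportions (divide by 100).
Σpᵢ² = 0.04² + 0.24² + 0.22² + 0.50² = 0.0016 + 0.0576 + 0.0484 + 0.2500 = 0.3576
B = 1 / 0.3576 = 2.7964

2.80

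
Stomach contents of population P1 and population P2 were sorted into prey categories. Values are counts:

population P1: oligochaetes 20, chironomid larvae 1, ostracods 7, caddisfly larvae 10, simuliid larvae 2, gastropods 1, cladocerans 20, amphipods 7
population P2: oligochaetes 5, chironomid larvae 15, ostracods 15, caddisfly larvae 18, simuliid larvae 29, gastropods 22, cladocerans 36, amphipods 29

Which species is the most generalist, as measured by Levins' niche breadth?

population P2

Proportions for population P1 (n=68): 20/68=0.2941, 1/68=0.0147, 7/68=0.1029, 10/68=0.1471, 2/68=0.0294, 1/68=0.0147, 20/68=0.2941, 7/68=0.1029
Proportions for population P2 (n=169): 5/169=0.0296, 15/169=0.0888, 15/169=0.0888, 18/169=0.1065, 29/169=0.1716, 22/169=0.1302, 36/169=0.2130, 29/169=0.1716
Σp_P1ᵢ² = 0.2941² + 0.0147² + 0.1029² + 0.1471² + 0.0294² + 0.0147² + 0.2941² + 0.1029² = 0.086495 + 0.000216 + 0.010588 + 0.021638 + 0.000864 + 0.000216 + 0.086495 + 0.010588 = 0.217100
B_P1 = 1 / 0.217100 = 4.6062
Σp_P2ᵢ² = 0.0296² + 0.0888² + 0.0888² + 0.1065² + 0.1716² + 0.1302² + 0.2130² + 0.1716² = 0.000876 + 0.007885 + 0.007885 + 0.011342 + 0.029447 + 0.016952 + 0.045369 + 0.029447 = 0.149203
B_P2 = 1 / 0.149203 = 6.7023
Highest B → broadest niche (most generalist): population P2 (B = 6.70).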